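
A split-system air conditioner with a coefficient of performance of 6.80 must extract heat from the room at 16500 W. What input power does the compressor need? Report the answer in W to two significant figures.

2400 W

Ẇ = Q̇_C/COP = 16500/6.80 = 2426 W.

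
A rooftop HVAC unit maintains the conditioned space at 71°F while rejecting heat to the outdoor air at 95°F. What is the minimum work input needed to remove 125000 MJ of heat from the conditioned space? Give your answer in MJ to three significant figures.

5650 MJ

In absolute terms T_C = 294.82 K and T_H = 308.15 K, so ΔT = 13.33 K.
The reversible limit is COP_R = T_C/ΔT = 22.11, so W_min = Q_C/COP = Q_C·ΔT/T_C.
W_min = 125000 × 13.33/294.82 = 5653 MJ.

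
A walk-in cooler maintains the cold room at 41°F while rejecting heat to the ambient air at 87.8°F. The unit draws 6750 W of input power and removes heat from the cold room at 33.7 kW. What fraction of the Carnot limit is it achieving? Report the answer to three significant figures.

0.467

Converting, Q̇_C = 33.70 kW = 33700 W, so COP_actual = Q̇_C/Ẇ = 33700/6750 = 4.993.
In absolute terms T_C = 278.15 K and T_H = 304.15 K, so ΔT = 26.00 K.
COP_Carnot = T_C/ΔT = 278.15/26.00 = 10.70.
η_II = COP_actual/COP_Carnot = 4.993/10.70 = 0.4667.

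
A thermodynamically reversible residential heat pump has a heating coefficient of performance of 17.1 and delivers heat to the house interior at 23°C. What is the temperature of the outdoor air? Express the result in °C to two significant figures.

5.7 °C

COP_HP = T_H/(T_H − T_C) gives T_H − T_C = T_H/COP.
With T_H = 296.15 K, T_C = 296.15 × (1 − 1/17.1) = 278.83 K.
Converting, 278.83 K = 5.68°C.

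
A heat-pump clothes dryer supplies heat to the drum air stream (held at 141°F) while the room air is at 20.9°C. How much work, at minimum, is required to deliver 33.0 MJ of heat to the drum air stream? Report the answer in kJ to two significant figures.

In absolute terms T_C = 294.05 K and T_H = 333.71 K, so ΔT = 39.66 K.
The reversible limit is COP_HP = T_H/ΔT = 8.415, so W_min = Q_H/COP = Q_H·ΔT/T_H.
W_min = 33.00 × 39.66/333.71 = 3.922 MJ = 3922 kJ.

3900 kJ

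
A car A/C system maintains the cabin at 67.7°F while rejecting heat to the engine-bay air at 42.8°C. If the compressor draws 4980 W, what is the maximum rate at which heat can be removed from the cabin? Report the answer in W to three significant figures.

In absolute terms T_C = 292.98 K and T_H = 315.95 K, so ΔT = 22.97 K.
COP_Carnot = T_C/ΔT = 292.98/22.97 = 12.76.
Q̇_max = COP_Carnot × Ẇ = 12.76 × 4980 W = 63530 W.

63500 W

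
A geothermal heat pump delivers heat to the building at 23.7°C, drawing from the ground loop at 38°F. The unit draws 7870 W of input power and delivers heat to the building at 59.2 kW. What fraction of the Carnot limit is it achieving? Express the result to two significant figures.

Converting, Q̇_H = 59.20 kW = 59200 W, so COP_actual = Q̇_H/Ẇ = 59200/7870 = 7.522.
In absolute terms T_C = 276.48 K and T_H = 296.85 K, so ΔT = 20.37 K.
COP_Carnot = T_H/ΔT = 296.85/20.37 = 14.58.
η_II = COP_actual/COP_Carnot = 7.522/14.58 = 0.5161.

0.52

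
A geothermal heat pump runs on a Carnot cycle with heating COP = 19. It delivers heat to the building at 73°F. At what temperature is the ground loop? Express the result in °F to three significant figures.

COP_HP = T_H/(T_H − T_C) gives T_H − T_C = T_H/COP.
With T_H = 295.93 K, T_C = 295.93 × (1 − 1/19) = 280.35 K.
Converting, 280.35 K = 44.96°F.

45.0 °F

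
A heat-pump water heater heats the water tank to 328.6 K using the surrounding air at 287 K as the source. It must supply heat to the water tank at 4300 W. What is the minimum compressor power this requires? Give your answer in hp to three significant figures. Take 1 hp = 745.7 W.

0.730 hp

The reservoir spacing is ΔT = 328.6 − 287 = 41.60 K.
COP_Carnot = T_H/ΔT = 328.60/41.60 = 7.899.
Ẇ_min = Q̇/COP_Carnot = 4300/7.899 = 544.4 W = 0.7300 hp.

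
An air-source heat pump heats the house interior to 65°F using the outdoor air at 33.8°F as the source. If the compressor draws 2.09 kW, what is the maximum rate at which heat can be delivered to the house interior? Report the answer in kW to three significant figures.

35.1 kW

In absolute terms T_C = 274.15 K and T_H = 291.48 K, so ΔT = 17.33 K.
COP_Carnot = T_H/ΔT = 291.48/17.33 = 16.82.
Q̇_max = COP_Carnot × Ẇ = 16.82 × 2.090 kW = 35.15 kW.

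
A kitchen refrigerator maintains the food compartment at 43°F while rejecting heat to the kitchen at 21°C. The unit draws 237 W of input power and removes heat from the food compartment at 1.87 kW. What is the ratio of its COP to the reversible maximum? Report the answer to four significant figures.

0.4207

Converting, Q̇_C = 1.870 kW = 1870 W, so COP_actual = Q̇_C/Ẇ = 1870/237.0 = 7.890.
In absolute terms T_C = 279.26 K and T_H = 294.15 K, so ΔT = 14.89 K.
COP_Carnot = T_C/ΔT = 279.26/14.89 = 18.76.
η_II = COP_actual/COP_Carnot = 7.890/18.76 = 0.4207.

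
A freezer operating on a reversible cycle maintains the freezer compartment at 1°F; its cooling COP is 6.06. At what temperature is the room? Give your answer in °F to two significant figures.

COP_R = T_C/(T_H − T_C) gives T_H − T_C = T_C/COP.
With T_C = 255.93 K, T_H = 255.93 × (1 + 1/6.06) = 298.16 K.
Converting, 298.16 K = 77.02°F.

77 °F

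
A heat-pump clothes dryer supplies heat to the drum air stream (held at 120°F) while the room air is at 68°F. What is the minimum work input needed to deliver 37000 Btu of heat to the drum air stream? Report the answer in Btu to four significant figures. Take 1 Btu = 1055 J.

3319 Btu

In absolute terms T_C = 293.15 K and T_H = 322.04 K, so ΔT = 28.89 K.
The reversible limit is COP_HP = T_H/ΔT = 11.15, so W_min = Q_H/COP = Q_H·ΔT/T_H.
W_min = 37000 × 28.89/322.04 = 3319 Btu.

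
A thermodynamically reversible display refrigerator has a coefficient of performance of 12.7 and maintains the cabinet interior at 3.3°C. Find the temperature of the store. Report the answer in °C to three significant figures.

COP_R = T_C/(T_H − T_C) gives T_H − T_C = T_C/COP.
With T_C = 276.45 K, T_H = 276.45 × (1 + 1/12.7) = 298.22 K.
Converting, 298.22 K = 25.07°C.

25.1 °C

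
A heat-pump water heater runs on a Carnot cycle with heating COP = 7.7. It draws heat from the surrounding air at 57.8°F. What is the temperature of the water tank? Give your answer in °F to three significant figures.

135 °F

COP_HP = T_H/(T_H − T_C) rearranges to T_H = COP·T_C/(COP − 1).
With T_C = 287.48 K, T_H = 7.7 × 287.48/6.700 = 330.39 K.
Converting, 330.39 K = 135.03°F.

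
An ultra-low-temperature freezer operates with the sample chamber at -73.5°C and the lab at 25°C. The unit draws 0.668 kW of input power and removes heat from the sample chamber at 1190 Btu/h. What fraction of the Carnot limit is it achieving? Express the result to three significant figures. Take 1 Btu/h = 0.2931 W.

0.258

Converting, Q̇_C = 1190 Btu/h = 0.3488 kW, so COP_actual = Q̇_C/Ẇ = 0.3488/0.6680 = 0.5221.
In absolute terms T_C = 199.65 K and T_H = 298.15 K, so ΔT = 98.50 K.
COP_Carnot = T_C/ΔT = 199.65/98.50 = 2.027.
η_II = COP_actual/COP_Carnot = 0.5221/2.027 = 0.2576.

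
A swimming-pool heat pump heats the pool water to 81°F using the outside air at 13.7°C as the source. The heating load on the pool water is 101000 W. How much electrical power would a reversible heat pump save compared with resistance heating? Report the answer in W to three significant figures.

In absolute terms T_C = 286.85 K and T_H = 300.37 K, so ΔT = 13.52 K.
COP_Carnot = T_H/ΔT = 300.37/13.52 = 22.21.
Resistance heating needs Ẇ_res = Q̇_H = 101000 W; the reversible heat pump needs only Ẇ_hp = Q̇_H/COP = 4547 W.
Saving = 101000 − 4547 = 96450 W.

96500 W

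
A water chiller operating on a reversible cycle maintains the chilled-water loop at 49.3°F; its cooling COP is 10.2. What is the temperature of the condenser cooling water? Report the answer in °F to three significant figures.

COP_R = T_C/(T_H − T_C) gives T_H − T_C = T_C/COP.
With T_C = 282.76 K, T_H = 282.76 × (1 + 1/10.2) = 310.48 K.
Converting, 310.48 K = 99.20°F.

99.2 °F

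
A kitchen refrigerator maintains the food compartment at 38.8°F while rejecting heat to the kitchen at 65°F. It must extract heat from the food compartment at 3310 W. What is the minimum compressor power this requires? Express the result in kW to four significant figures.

0.1740 kW

In absolute terms T_C = 276.93 K and T_H = 291.48 K, so ΔT = 14.56 K.
COP_Carnot = T_C/ΔT = 276.93/14.56 = 19.03.
Ẇ_min = Q̇/COP_Carnot = 3310/19.03 = 174.0 W = 0.1740 kW.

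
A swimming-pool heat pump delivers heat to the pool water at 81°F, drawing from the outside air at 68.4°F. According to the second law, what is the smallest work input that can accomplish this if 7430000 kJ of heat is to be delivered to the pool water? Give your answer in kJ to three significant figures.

In absolute terms T_C = 293.37 K and T_H = 300.37 K, so ΔT = 7.000 K.
The reversible limit is COP_HP = T_H/ΔT = 42.91, so W_min = Q_H/COP = Q_H·ΔT/T_H.
W_min = 7430000 × 7.000/300.37 = 173200 kJ.

173000 kJ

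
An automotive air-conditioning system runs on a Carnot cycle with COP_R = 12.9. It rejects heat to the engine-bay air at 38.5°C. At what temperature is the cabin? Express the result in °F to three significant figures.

60.9 °F

For a Carnot refrigerator COP_R = T_C/(T_H − T_C), so T_C = COP·T_H/(1 + COP).
With T_H = 311.65 K, T_C = 12.9 × 311.65/13.90 = 289.23 K.
Converting, 289.23 K = 60.94°F.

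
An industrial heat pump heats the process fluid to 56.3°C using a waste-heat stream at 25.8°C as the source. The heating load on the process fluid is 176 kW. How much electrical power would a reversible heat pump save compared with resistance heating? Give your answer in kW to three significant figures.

160 kW

In absolute terms T_C = 298.95 K and T_H = 329.45 K, so ΔT = 30.50 K.
COP_Carnot = T_H/ΔT = 329.45/30.50 = 10.80.
Resistance heating needs Ẇ_res = Q̇_H = 176.0 kW; the reversible heat pump needs only Ẇ_hp = Q̇_H/COP = 16.29 kW.
Saving = 176.0 − 16.29 = 159.7 kW.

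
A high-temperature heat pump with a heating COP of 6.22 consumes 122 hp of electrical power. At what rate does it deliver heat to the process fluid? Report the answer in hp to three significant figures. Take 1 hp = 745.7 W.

Q̇_H = COP_HP × Ẇ = 6.22 × 122.0 = 758.8 hp.

759 hp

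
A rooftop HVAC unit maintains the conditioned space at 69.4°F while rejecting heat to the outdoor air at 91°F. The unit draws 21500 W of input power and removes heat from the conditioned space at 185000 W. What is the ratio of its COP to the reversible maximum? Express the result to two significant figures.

COP_actual = Q̇_C/Ẇ = 185000/21500 = 8.605.
In absolute terms T_C = 293.93 K and T_H = 305.93 K, so ΔT = 12.00 K.
COP_Carnot = T_C/ΔT = 293.93/12.00 = 24.49.
η_II = COP_actual/COP_Carnot = 8.605/24.49 = 0.3513.

0.35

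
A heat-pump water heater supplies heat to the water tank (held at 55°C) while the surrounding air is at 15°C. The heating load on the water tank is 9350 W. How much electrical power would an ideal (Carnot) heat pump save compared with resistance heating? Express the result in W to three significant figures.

In absolute terms T_C = 288.15 K and T_H = 328.15 K, so ΔT = 40.00 K.
COP_Carnot = T_H/ΔT = 328.15/40.00 = 8.204.
Resistance heating needs Ẇ_res = Q̇_H = 9350 W; the reversible heat pump needs only Ẇ_hp = Q̇_H/COP = 1140 W.
Saving = 9350 − 1140 = 8210 W.

8210 W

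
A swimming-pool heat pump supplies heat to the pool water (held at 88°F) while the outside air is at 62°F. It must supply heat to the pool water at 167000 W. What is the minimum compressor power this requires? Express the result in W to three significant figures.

In absolute terms T_C = 289.82 K and T_H = 304.26 K, so ΔT = 14.44 K.
COP_Carnot = T_H/ΔT = 304.26/14.44 = 21.06.
Ẇ_min = Q̇/COP_Carnot = 167000/21.06 = 7928 W.

7930 W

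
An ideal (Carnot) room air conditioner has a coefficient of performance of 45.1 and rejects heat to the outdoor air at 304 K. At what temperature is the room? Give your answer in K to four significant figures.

For a Carnot refrigerator COP_R = T_C/(T_H − T_C), so T_C = COP·T_H/(1 + COP).
With T_H = 304.00 K, T_C = 45.1 × 304.00/46.10 = 297.41 K.

297.4 K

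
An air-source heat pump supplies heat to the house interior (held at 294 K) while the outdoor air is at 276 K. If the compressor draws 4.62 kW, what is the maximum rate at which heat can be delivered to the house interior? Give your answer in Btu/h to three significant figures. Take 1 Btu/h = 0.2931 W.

The reservoir spacing is ΔT = 294 − 276 = 18.00 K.
COP_Carnot = T_H/ΔT = 294.00/18.00 = 16.33.
Q̇_max = COP_Carnot × Ẇ = 16.33 × 4.620 kW = 75.46 kW = 257500 Btu/h.

257000 Btu/h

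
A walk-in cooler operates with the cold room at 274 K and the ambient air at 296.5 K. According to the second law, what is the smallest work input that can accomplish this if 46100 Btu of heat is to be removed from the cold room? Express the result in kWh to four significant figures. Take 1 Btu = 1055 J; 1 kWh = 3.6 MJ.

The reservoir spacing is ΔT = 296.5 − 274 = 22.50 K.
The reversible limit is COP_R = T_C/ΔT = 12.18, so W_min = Q_C/COP = Q_C·ΔT/T_C.
W_min = 46100 × 22.50/274.00 = 3786 Btu = 1.109 kWh.

1.109 kWh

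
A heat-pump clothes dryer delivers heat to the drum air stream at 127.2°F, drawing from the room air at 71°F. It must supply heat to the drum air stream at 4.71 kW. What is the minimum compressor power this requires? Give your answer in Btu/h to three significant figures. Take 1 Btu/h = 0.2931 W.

In absolute terms T_C = 294.82 K and T_H = 326.04 K, so ΔT = 31.22 K.
COP_Carnot = T_H/ΔT = 326.04/31.22 = 10.44.
Ẇ_min = Q̇/COP_Carnot = 4.710/10.44 = 0.4510 kW = 1539 Btu/h.

1540 Btu/h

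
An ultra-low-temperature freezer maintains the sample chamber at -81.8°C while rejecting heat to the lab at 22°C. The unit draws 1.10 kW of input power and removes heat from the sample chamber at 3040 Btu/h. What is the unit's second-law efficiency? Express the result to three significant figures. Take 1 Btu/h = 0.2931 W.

Converting, Q̇_C = 3040 Btu/h = 0.8910 kW, so COP_actual = Q̇_C/Ẇ = 0.8910/1.100 = 0.8100.
In absolute terms T_C = 191.35 K and T_H = 295.15 K, so ΔT = 103.8 K.
COP_Carnot = T_C/ΔT = 191.35/103.8 = 1.843.
η_II = COP_actual/COP_Carnot = 0.8100/1.843 = 0.4394.

0.439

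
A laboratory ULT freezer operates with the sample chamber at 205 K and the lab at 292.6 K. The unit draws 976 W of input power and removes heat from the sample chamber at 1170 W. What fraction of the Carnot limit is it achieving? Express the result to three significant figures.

0.512

COP_actual = Q̇_C/Ẇ = 1170/976.0 = 1.199.
The reservoir spacing is ΔT = 292.6 − 205 = 87.60 K.
COP_Carnot = T_C/ΔT = 205.00/87.60 = 2.340.
η_II = COP_actual/COP_Carnot = 1.199/2.340 = 0.5123.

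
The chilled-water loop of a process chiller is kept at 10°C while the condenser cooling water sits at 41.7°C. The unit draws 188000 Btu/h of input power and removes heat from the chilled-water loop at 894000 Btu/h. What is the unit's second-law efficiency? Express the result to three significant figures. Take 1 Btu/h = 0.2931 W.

0.532

COP_actual = Q̇_C/Ẇ = 894000/188000 = 4.755.
In absolute terms T_C = 283.15 K and T_H = 314.85 K, so ΔT = 31.70 K.
COP_Carnot = T_C/ΔT = 283.15/31.70 = 8.932.
η_II = COP_actual/COP_Carnot = 4.755/8.932 = 0.5324.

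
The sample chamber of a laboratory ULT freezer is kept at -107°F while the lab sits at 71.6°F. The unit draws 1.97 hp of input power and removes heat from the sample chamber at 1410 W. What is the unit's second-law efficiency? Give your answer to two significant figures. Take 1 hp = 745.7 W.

0.49

Converting, Q̇_C = 1410 W = 1.891 hp, so COP_actual = Q̇_C/Ẇ = 1.891/1.970 = 0.9598.
In absolute terms T_C = 195.93 K and T_H = 295.15 K, so ΔT = 99.22 K.
COP_Carnot = T_C/ΔT = 195.93/99.22 = 1.975.
η_II = COP_actual/COP_Carnot = 0.9598/1.975 = 0.4861.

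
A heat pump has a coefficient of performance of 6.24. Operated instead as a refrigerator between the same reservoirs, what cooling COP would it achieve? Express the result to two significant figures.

5.2

Since Q_H = Q_C + W for any cycle, COP_R = Q_C/W = Q_H/W − 1.
COP_R = 6.24 − 1 = 5.24.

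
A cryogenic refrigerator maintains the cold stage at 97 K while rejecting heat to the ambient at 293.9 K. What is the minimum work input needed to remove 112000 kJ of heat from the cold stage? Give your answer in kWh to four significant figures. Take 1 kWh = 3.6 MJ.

The reservoir spacing is ΔT = 293.9 − 97 = 196.9 K.
The reversible limit is COP_R = T_C/ΔT = 0.4926, so W_min = Q_C/COP = Q_C·ΔT/T_C.
W_min = 112000 × 196.9/97.00 = 227300 kJ = 63.15 kWh.

63.15 kWh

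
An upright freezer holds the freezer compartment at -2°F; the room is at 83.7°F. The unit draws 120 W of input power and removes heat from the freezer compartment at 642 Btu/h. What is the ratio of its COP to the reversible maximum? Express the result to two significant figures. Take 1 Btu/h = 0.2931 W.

0.29

Converting, Q̇_C = 642.0 Btu/h = 188.2 W, so COP_actual = Q̇_C/Ẇ = 188.2/120.0 = 1.568.
In absolute terms T_C = 254.26 K and T_H = 301.87 K, so ΔT = 47.61 K.
COP_Carnot = T_C/ΔT = 254.26/47.61 = 5.340.
η_II = COP_actual/COP_Carnot = 1.568/5.340 = 0.2936.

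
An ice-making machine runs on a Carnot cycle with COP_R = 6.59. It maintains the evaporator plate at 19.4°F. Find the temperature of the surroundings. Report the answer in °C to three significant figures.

COP_R = T_C/(T_H − T_C) gives T_H − T_C = T_C/COP.
With T_C = 266.15 K, T_H = 266.15 × (1 + 1/6.59) = 306.54 K.
Converting, 306.54 K = 33.39°C.

33.4 °C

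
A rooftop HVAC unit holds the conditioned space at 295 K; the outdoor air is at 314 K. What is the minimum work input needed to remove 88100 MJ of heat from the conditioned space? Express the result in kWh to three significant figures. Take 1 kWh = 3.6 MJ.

The reservoir spacing is ΔT = 314 − 295 = 19.00 K.
The reversible limit is COP_R = T_C/ΔT = 15.53, so W_min = Q_C/COP = Q_C·ΔT/T_C.
W_min = 88100 × 19.00/295.00 = 5674 MJ = 1576 kWh.

1580 kWh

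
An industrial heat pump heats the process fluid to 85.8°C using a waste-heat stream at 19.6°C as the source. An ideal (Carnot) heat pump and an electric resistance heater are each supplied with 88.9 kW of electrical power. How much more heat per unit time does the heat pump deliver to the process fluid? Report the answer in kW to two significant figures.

In absolute terms T_C = 292.75 K and T_H = 358.95 K, so ΔT = 66.20 K.
COP_Carnot = T_H/ΔT = 358.95/66.20 = 5.422.
The heat pump delivers Q̇_H = COP × Ẇ = 482.0 kW; the resistance heater delivers Ẇ = 88.90 kW.
Extra = (COP − 1)·Ẇ = 393.1 kW.

390 kW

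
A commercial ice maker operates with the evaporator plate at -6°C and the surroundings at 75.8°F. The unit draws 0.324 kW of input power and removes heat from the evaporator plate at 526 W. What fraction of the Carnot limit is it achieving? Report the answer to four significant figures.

0.1843

Converting, Q̇_C = 526.0 W = 0.5260 kW, so COP_actual = Q̇_C/Ẇ = 0.5260/0.3240 = 1.623.
In absolute terms T_C = 267.15 K and T_H = 297.48 K, so ΔT = 30.33 K.
COP_Carnot = T_C/ΔT = 267.15/30.33 = 8.807.
η_II = COP_actual/COP_Carnot = 1.623/8.807 = 0.1843.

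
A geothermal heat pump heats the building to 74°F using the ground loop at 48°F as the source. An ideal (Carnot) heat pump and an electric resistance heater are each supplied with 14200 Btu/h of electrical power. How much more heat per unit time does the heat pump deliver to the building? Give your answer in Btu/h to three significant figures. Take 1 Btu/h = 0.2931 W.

In absolute terms T_C = 282.04 K and T_H = 296.48 K, so ΔT = 14.44 K.
COP_Carnot = T_H/ΔT = 296.48/14.44 = 20.53.
The heat pump delivers Q̇_H = COP × Ẇ = 291500 Btu/h; the resistance heater delivers Ẇ = 14200 Btu/h.
Extra = (COP − 1)·Ẇ = 277300 Btu/h.

277000 Btu/h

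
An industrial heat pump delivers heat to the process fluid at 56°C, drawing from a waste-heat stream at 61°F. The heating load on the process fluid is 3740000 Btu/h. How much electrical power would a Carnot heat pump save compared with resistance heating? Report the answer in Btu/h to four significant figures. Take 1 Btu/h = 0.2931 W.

In absolute terms T_C = 289.26 K and T_H = 329.15 K, so ΔT = 39.89 K.
COP_Carnot = T_H/ΔT = 329.15/39.89 = 8.252.
Resistance heating needs Ẇ_res = Q̇_H = 3740000 Btu/h; the reversible heat pump needs only Ẇ_hp = Q̇_H/COP = 453200 Btu/h.
Saving = 3740000 − 453200 = 3287000 Btu/h.

3287000 Btu/h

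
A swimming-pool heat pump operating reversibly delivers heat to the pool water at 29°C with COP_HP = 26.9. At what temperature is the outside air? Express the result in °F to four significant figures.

COP_HP = T_H/(T_H − T_C) gives T_H − T_C = T_H/COP.
With T_H = 302.15 K, T_C = 302.15 × (1 − 1/26.9) = 290.92 K.
Converting, 290.92 K = 63.98°F.

63.98 °F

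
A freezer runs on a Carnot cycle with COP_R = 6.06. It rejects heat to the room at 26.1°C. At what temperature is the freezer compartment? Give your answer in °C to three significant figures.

For a Carnot refrigerator COP_R = T_C/(T_H − T_C), so T_C = COP·T_H/(1 + COP).
With T_H = 299.25 K, T_C = 6.06 × 299.25/7.060 = 256.86 K.
Converting, 256.86 K = -16.29°C.

-16.3 °C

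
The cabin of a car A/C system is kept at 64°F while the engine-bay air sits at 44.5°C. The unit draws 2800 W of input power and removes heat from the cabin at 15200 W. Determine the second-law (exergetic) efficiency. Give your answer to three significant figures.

COP_actual = Q̇_C/Ẇ = 15200/2800 = 5.429.
In absolute terms T_C = 290.93 K and T_H = 317.65 K, so ΔT = 26.72 K.
COP_Carnot = T_C/ΔT = 290.93/26.72 = 10.89.
η_II = COP_actual/COP_Carnot = 5.429/10.89 = 0.4986.

0.499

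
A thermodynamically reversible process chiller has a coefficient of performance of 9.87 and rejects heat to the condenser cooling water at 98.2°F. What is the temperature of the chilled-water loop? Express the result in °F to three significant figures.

For a Carnot refrigerator COP_R = T_C/(T_H − T_C), so T_C = COP·T_H/(1 + COP).
With T_H = 309.93 K, T_C = 9.87 × 309.93/10.87 = 281.42 K.
Converting, 281.42 K = 46.88°F.

46.9 °F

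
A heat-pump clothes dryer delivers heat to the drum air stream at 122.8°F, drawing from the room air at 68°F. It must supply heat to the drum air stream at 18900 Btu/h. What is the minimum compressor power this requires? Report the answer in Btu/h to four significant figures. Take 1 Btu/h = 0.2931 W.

1778 Btu/h

In absolute terms T_C = 293.15 K and T_H = 323.59 K, so ΔT = 30.44 K.
COP_Carnot = T_H/ΔT = 323.59/30.44 = 10.63.
Ẇ_min = Q̇/COP_Carnot = 18900/10.63 = 1778 Btu/h.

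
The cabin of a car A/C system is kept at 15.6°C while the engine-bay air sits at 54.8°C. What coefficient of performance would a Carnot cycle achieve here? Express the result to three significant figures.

In absolute terms T_C = 288.75 K and T_H = 327.95 K, so ΔT = 39.20 K.
For a reversible cycle, COP_Carnot = T_C/ΔT = 288.75/39.20 = 7.366.

7.37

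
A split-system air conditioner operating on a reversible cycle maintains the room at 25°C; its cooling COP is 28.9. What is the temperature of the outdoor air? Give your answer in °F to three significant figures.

95.6 °F

COP_R = T_C/(T_H − T_C) gives T_H − T_C = T_C/COP.
With T_C = 298.15 K, T_H = 298.15 × (1 + 1/28.9) = 308.47 K.
Converting, 308.47 K = 95.57°F.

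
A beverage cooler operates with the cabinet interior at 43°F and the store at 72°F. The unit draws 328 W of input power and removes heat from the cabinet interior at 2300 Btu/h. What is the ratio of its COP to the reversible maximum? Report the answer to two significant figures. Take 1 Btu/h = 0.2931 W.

Converting, Q̇_C = 2300 Btu/h = 674.1 W, so COP_actual = Q̇_C/Ẇ = 674.1/328.0 = 2.055.
In absolute terms T_C = 279.26 K and T_H = 295.37 K, so ΔT = 16.11 K.
COP_Carnot = T_C/ΔT = 279.26/16.11 = 17.33.
η_II = COP_actual/COP_Carnot = 2.055/17.33 = 0.1186.

0.12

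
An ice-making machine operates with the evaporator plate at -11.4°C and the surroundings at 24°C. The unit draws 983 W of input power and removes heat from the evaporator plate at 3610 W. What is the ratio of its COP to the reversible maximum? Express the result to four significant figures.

COP_actual = Q̇_C/Ẇ = 3610/983.0 = 3.672.
In absolute terms T_C = 261.75 K and T_H = 297.15 K, so ΔT = 35.40 K.
COP_Carnot = T_C/ΔT = 261.75/35.40 = 7.394.
η_II = COP_actual/COP_Carnot = 3.672/7.394 = 0.4967.

0.4967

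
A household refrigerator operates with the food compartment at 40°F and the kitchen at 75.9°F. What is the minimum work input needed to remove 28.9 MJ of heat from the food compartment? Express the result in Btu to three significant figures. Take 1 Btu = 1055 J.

1970 Btu

In absolute terms T_C = 277.59 K and T_H = 297.54 K, so ΔT = 19.94 K.
The reversible limit is COP_R = T_C/ΔT = 13.92, so W_min = Q_C/COP = Q_C·ΔT/T_C.
W_min = 28.90 × 19.94/277.59 = 2.076 MJ = 1968 Btu.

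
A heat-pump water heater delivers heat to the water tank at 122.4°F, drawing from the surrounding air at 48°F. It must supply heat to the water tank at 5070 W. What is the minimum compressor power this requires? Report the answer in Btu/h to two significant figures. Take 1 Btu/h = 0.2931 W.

In absolute terms T_C = 282.04 K and T_H = 323.37 K, so ΔT = 41.33 K.
COP_Carnot = T_H/ΔT = 323.37/41.33 = 7.824.
Ẇ_min = Q̇/COP_Carnot = 5070/7.824 = 648.0 W = 2211 Btu/h.

2200 Btu/h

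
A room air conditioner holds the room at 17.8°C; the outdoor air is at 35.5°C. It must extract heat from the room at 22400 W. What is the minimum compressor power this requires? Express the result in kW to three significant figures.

1.36 kW

In absolute terms T_C = 290.95 K and T_H = 308.65 K, so ΔT = 17.70 K.
COP_Carnot = T_C/ΔT = 290.95/17.70 = 16.44.
Ẇ_min = Q̇/COP_Carnot = 22400/16.44 = 1363 W = 1.363 kW.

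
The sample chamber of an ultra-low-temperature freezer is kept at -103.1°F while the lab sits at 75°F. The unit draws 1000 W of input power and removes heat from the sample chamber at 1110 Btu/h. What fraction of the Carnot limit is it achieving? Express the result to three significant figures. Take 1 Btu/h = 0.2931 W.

Converting, Q̇_C = 1110 Btu/h = 325.3 W, so COP_actual = Q̇_C/Ẇ = 325.3/1000 = 0.3253.
In absolute terms T_C = 198.09 K and T_H = 297.04 K, so ΔT = 98.94 K.
COP_Carnot = T_C/ΔT = 198.09/98.94 = 2.002.
η_II = COP_actual/COP_Carnot = 0.3253/2.002 = 0.1625.

0.163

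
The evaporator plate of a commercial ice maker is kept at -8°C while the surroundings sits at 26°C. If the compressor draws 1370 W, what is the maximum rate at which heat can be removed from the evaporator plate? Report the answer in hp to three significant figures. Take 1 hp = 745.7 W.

In absolute terms T_C = 265.15 K and T_H = 299.15 K, so ΔT = 34.00 K.
COP_Carnot = T_C/ΔT = 265.15/34.00 = 7.799.
Q̇_max = COP_Carnot × Ẇ = 7.799 × 1370 W = 10680 W = 14.33 hp.

14.3 hp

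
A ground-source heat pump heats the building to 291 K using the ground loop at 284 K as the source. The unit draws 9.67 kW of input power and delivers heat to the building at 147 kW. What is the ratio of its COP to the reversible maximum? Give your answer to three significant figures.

0.366

COP_actual = Q̇_H/Ẇ = 147.0/9.670 = 15.20.
The reservoir spacing is ΔT = 291 − 284 = 7.000 K.
COP_Carnot = T_H/ΔT = 291.00/7.000 = 41.57.
η_II = COP_actual/COP_Carnot = 15.20/41.57 = 0.3657.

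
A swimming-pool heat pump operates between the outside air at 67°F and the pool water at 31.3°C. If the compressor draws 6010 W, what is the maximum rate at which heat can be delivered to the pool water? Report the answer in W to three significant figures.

154000 W

In absolute terms T_C = 292.59 K and T_H = 304.45 K, so ΔT = 11.86 K.
COP_Carnot = T_H/ΔT = 304.45/11.86 = 25.68.
Q̇_max = COP_Carnot × Ẇ = 25.68 × 6010 W = 154300 W.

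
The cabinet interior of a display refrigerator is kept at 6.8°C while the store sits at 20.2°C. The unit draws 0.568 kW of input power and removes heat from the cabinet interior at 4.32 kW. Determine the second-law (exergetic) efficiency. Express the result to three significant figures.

0.364

COP_actual = Q̇_C/Ẇ = 4.320/0.5680 = 7.606.
In absolute terms T_C = 279.95 K and T_H = 293.35 K, so ΔT = 13.40 K.
COP_Carnot = T_C/ΔT = 279.95/13.40 = 20.89.
η_II = COP_actual/COP_Carnot = 7.606/20.89 = 0.3640.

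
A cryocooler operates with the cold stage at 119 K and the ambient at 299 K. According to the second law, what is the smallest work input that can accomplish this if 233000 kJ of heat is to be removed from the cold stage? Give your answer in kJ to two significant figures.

350000 kJ

The reservoir spacing is ΔT = 299 − 119 = 180.0 K.
The reversible limit is COP_R = T_C/ΔT = 0.6611, so W_min = Q_C/COP = Q_C·ΔT/T_C.
W_min = 233000 × 180.0/119.00 = 352400 kJ.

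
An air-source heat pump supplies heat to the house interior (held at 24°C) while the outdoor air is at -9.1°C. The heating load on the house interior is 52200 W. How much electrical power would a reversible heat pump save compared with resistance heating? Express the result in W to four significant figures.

In absolute terms T_C = 264.05 K and T_H = 297.15 K, so ΔT = 33.10 K.
COP_Carnot = T_H/ΔT = 297.15/33.10 = 8.977.
Resistance heating needs Ẇ_res = Q̇_H = 52200 W; the reversible heat pump needs only Ẇ_hp = Q̇_H/COP = 5815 W.
Saving = 52200 − 5815 = 46390 W.

46390 W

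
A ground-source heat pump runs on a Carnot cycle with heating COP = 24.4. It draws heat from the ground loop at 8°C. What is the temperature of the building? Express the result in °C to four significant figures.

20.01 °C

COP_HP = T_H/(T_H − T_C) rearranges to T_H = COP·T_C/(COP − 1).
With T_C = 281.15 K, T_H = 24.4 × 281.15/23.40 = 293.16 K.
Converting, 293.16 K = 20.01°C.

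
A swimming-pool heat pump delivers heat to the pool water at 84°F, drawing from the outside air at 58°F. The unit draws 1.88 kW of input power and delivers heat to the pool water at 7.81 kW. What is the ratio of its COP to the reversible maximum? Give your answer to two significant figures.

COP_actual = Q̇_H/Ẇ = 7.810/1.880 = 4.154.
In absolute terms T_C = 287.59 K and T_H = 302.04 K, so ΔT = 14.44 K.
COP_Carnot = T_H/ΔT = 302.04/14.44 = 20.91.
η_II = COP_actual/COP_Carnot = 4.154/20.91 = 0.1987.

0.20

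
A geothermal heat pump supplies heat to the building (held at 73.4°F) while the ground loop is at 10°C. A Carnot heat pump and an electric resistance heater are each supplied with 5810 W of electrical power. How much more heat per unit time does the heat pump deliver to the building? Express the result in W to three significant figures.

In absolute terms T_C = 283.15 K and T_H = 296.15 K, so ΔT = 13.00 K.
COP_Carnot = T_H/ΔT = 296.15/13.00 = 22.78.
The heat pump delivers Q̇_H = COP × Ẇ = 132400 W; the resistance heater delivers Ẇ = 5810 W.
Extra = (COP − 1)·Ẇ = 126500 W.

127000 W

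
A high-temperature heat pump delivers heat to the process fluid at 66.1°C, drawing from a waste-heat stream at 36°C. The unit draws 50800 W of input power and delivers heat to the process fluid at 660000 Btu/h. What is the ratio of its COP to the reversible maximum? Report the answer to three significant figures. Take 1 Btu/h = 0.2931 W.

0.338

Converting, Q̇_H = 660000 Btu/h = 193400 W, so COP_actual = Q̇_H/Ẇ = 193400/50800 = 3.808.
In absolute terms T_C = 309.15 K and T_H = 339.25 K, so ΔT = 30.10 K.
COP_Carnot = T_H/ΔT = 339.25/30.10 = 11.27.
η_II = COP_actual/COP_Carnot = 3.808/11.27 = 0.3379.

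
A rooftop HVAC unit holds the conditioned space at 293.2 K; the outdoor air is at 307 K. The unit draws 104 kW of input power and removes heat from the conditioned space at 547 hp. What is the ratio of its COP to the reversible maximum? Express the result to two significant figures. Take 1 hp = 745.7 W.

0.18

Converting, Q̇_C = 547.0 hp = 407.9 kW, so COP_actual = Q̇_C/Ẇ = 407.9/104.0 = 3.922.
The reservoir spacing is ΔT = 307 − 293.2 = 13.80 K.
COP_Carnot = T_C/ΔT = 293.20/13.80 = 21.25.
η_II = COP_actual/COP_Carnot = 3.922/21.25 = 0.1846.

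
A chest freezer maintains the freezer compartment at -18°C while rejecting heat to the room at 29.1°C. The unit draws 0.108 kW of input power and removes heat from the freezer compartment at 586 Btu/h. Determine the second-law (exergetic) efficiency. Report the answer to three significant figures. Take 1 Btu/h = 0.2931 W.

0.294

Converting, Q̇_C = 586.0 Btu/h = 0.1718 kW, so COP_actual = Q̇_C/Ẇ = 0.1718/0.1080 = 1.590.
In absolute terms T_C = 255.15 K and T_H = 302.25 K, so ΔT = 47.10 K.
COP_Carnot = T_C/ΔT = 255.15/47.10 = 5.417.
η_II = COP_actual/COP_Carnot = 1.590/5.417 = 0.2936.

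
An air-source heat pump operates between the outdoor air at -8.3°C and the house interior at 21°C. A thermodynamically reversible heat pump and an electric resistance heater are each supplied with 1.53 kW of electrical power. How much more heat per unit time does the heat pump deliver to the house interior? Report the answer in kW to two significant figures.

In absolute terms T_C = 264.85 K and T_H = 294.15 K, so ΔT = 29.30 K.
COP_Carnot = T_H/ΔT = 294.15/29.30 = 10.04.
The heat pump delivers Q̇_H = COP × Ẇ = 15.36 kW; the resistance heater delivers Ẇ = 1.530 kW.
Extra = (COP − 1)·Ẇ = 13.83 kW.

14 kW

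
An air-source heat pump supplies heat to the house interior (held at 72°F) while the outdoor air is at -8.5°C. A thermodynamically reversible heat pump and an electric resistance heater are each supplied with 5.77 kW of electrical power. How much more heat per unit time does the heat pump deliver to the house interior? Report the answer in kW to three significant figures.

In absolute terms T_C = 264.65 K and T_H = 295.37 K, so ΔT = 30.72 K.
COP_Carnot = T_H/ΔT = 295.37/30.72 = 9.614.
The heat pump delivers Q̇_H = COP × Ẇ = 55.47 kW; the resistance heater delivers Ẇ = 5.770 kW.
Extra = (COP − 1)·Ẇ = 49.70 kW.

49.7 kW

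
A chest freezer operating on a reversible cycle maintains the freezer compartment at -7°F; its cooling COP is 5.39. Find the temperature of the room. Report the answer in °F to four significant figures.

COP_R = T_C/(T_H − T_C) gives T_H − T_C = T_C/COP.
With T_C = 251.48 K, T_H = 251.48 × (1 + 1/5.39) = 298.14 K.
Converting, 298.14 K = 76.98°F.

76.98 °F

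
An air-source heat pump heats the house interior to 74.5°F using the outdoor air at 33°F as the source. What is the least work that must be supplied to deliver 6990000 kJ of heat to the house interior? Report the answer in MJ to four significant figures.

543.1 MJ

In absolute terms T_C = 273.71 K and T_H = 296.76 K, so ΔT = 23.06 K.
The reversible limit is COP_HP = T_H/ΔT = 12.87, so W_min = Q_H/COP = Q_H·ΔT/T_H.
W_min = 6990000 × 23.06/296.76 = 543100 kJ = 543.1 MJ.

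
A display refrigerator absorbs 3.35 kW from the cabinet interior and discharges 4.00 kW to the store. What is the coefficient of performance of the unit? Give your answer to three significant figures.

The first law gives Q̇_H = Q̇_C + Ẇ, so the three rates are Q̇_C = 3.350, Q̇_H = 4.000, Ẇ = 0.6500 kW.
COP_R = Q̇_C/Ẇ = 3.350/0.6500 = 5.154.

5.15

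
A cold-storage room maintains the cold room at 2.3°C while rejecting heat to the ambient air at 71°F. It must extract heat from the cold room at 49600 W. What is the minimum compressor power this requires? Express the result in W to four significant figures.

In absolute terms T_C = 275.45 K and T_H = 294.82 K, so ΔT = 19.37 K.
COP_Carnot = T_C/ΔT = 275.45/19.37 = 14.22.
Ẇ_min = Q̇/COP_Carnot = 49600/14.22 = 3487 W.

3487 W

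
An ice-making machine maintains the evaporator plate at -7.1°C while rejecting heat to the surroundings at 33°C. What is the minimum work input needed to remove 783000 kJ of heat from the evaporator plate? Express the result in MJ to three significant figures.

In absolute terms T_C = 266.05 K and T_H = 306.15 K, so ΔT = 40.10 K.
The reversible limit is COP_R = T_C/ΔT = 6.635, so W_min = Q_C/COP = Q_C·ΔT/T_C.
W_min = 783000 × 40.10/266.05 = 118000 kJ = 118.0 MJ.

118 MJ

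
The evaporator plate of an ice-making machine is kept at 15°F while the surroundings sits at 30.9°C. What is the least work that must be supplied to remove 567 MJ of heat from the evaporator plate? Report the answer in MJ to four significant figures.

86.75 MJ

In absolute terms T_C = 263.71 K and T_H = 304.05 K, so ΔT = 40.34 K.
The reversible limit is COP_R = T_C/ΔT = 6.536, so W_min = Q_C/COP = Q_C·ΔT/T_C.
W_min = 567.0 × 40.34/263.71 = 86.75 MJ.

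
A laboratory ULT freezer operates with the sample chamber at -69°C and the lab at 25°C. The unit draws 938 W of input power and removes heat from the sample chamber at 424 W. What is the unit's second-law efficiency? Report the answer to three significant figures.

COP_actual = Q̇_C/Ẇ = 424.0/938.0 = 0.4520.
In absolute terms T_C = 204.15 K and T_H = 298.15 K, so ΔT = 94.00 K.
COP_Carnot = T_C/ΔT = 204.15/94.00 = 2.172.
η_II = COP_actual/COP_Carnot = 0.4520/2.172 = 0.2081.

0.208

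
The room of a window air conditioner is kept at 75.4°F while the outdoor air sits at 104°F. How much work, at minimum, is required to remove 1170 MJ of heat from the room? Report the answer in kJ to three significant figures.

In absolute terms T_C = 297.26 K and T_H = 313.15 K, so ΔT = 15.89 K.
The reversible limit is COP_R = T_C/ΔT = 18.71, so W_min = Q_C/COP = Q_C·ΔT/T_C.
W_min = 1170 × 15.89/297.26 = 62.54 MJ = 62540 kJ.

62500 kJ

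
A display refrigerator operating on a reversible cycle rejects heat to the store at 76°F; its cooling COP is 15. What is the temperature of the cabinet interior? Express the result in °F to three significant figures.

For a Carnot refrigerator COP_R = T_C/(T_H − T_C), so T_C = COP·T_H/(1 + COP).
With T_H = 297.59 K, T_C = 15 × 297.59/16.00 = 278.99 K.
Converting, 278.99 K = 42.52°F.

42.5 °F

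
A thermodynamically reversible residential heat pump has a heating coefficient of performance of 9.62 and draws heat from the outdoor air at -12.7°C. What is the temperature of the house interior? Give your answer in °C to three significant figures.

COP_HP = T_H/(T_H − T_C) rearranges to T_H = COP·T_C/(COP − 1).
With T_C = 260.45 K, T_H = 9.62 × 260.45/8.620 = 290.66 K.
Converting, 290.66 K = 17.51°C.

17.5 °C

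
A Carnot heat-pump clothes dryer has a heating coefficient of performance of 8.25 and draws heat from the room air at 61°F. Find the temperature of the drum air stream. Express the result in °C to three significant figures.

COP_HP = T_H/(T_H − T_C) rearranges to T_H = COP·T_C/(COP − 1).
With T_C = 289.26 K, T_H = 8.25 × 289.26/7.250 = 329.16 K.
Converting, 329.16 K = 56.01°C.

56.0 °C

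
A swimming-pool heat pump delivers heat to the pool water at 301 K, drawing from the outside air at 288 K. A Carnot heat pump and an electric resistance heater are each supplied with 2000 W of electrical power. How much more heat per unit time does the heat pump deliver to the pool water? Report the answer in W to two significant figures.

44000 W

The reservoir spacing is ΔT = 301 − 288 = 13.00 K.
COP_Carnot = T_H/ΔT = 301.00/13.00 = 23.15.
The heat pump delivers Q̇_H = COP × Ẇ = 46310 W; the resistance heater delivers Ẇ = 2000 W.
Extra = (COP − 1)·Ẇ = 44310 W.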